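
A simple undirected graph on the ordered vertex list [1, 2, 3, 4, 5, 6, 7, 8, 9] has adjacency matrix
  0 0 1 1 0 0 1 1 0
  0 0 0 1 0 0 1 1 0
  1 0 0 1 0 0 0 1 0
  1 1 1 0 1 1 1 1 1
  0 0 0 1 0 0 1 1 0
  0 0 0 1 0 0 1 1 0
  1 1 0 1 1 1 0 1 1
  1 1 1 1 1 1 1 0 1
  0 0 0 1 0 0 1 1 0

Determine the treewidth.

A width-3 tree decomposition is:
Bags: B1 = {1, 4, 7, 8}  B2 = {4, 5, 7, 8}  B3 = {4, 7, 8, 9}  B4 = {2, 4, 7, 8}  B5 = {1, 3, 4, 8}  B6 = {4, 6, 7, 8}
Tree: B1–B2, B1–B3, B2–B4, B1–B5, B2–B6
The largest bag has 4 vertices, giving width 3; this decomposition certifies tw(G) ≤ 3. Conversely, {1, 3, 4, 8} is a clique of size 4, and the vertices of any clique must share a bag in every tree decomposition; so some bag has ≥ 4 vertices and tw(G) ≥ 3. The upper and lower bounds meet at 3, so that is the treewidth.

3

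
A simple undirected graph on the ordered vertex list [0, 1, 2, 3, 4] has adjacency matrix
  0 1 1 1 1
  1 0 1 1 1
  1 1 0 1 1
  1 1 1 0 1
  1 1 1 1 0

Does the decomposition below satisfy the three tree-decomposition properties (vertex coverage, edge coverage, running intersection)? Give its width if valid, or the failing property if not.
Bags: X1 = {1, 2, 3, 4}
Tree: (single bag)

A tree decomposition must satisfy three properties: every vertex lies in some bag; for every edge, both endpoints lie together in some bag; and for every vertex, the bags containing it form a connected subtree. Here vertex 0 appears in no bag, so the decomposition is invalid.

No — vertex 0 appears in no bag.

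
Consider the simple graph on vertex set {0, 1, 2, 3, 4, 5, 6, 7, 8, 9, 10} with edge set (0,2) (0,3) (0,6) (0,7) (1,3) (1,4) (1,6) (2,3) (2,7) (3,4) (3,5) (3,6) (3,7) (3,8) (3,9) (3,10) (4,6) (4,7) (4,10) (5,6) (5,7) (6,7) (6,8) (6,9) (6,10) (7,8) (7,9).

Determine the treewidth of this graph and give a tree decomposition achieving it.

Treewidth 3.
Bags: B1 = {3, 4, 6, 7}  B2 = {3, 6, 7, 9}  B3 = {0, 3, 6, 7}  B4 = {0, 2, 3, 7}  B5 = {3, 5, 6, 7}  B6 = {1, 3, 4, 6}  B7 = {3, 6, 7, 8}  B8 = {3, 4, 6, 10}
Tree: B1–B2, B2–B3, B3–B4, B2–B5, B1–B6, B2–B7, B6–B8

Each bag holds 4 vertices, so the decomposition has width 3, which upper-bounds the treewidth. For the lower bound, the 4 vertices {0, 2, 3, 7} are pairwise adjacent, and any tree decomposition puts a clique entirely inside one bag — forcing width ≥ 3. Hence tw(G) = 3 exactly.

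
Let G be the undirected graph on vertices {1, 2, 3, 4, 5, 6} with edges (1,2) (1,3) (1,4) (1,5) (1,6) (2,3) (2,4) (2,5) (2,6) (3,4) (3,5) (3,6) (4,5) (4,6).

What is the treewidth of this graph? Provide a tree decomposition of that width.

Each bag holds 5 vertices, so the decomposition has width 4, which upper-bounds the treewidth. On the other hand G contains the 5-clique {1, 2, 3, 4, 5}. A clique must lie in a single bag of any decomposition, so no decomposition can have width below 4. Hence tw(G) = 4 exactly.

Treewidth 4.
One such decomposition:
Bags: B1 = {1, 2, 3, 4, 6}  B2 = {1, 2, 3, 4, 5}
Tree: B1–B2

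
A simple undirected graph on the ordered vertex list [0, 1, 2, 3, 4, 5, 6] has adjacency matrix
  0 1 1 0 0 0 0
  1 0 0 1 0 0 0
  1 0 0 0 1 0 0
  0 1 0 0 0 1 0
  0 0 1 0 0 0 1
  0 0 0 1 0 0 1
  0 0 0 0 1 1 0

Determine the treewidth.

A width-2 tree decomposition is:
Bags: B1 = {1, 3, 5}  B2 = {0, 1, 5}  B3 = {0, 2, 5}  B4 = {2, 4, 5}  B5 = {4, 5, 6}
Tree: B1–B2, B2–B3, B3–B4, B4–B5
Every bag has size at most 3, so the width is 3 − 1 = 2 and tw(G) ≤ 2. Since 5–3–1–0–2–4–6–5 is a cycle in G, G is not acyclic. Forests are exactly the graphs of treewidth ≤ 1, so tw(G) ≥ 2. Therefore the treewidth is 2.

2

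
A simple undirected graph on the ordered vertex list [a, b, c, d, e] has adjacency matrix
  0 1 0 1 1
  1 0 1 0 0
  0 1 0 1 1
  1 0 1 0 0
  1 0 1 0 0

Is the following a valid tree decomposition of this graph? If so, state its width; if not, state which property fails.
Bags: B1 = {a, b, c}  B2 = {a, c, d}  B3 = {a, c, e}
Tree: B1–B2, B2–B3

Vertex coverage: the bags together contain {a, b, c, d, e}, the full vertex set. Edge coverage: each edge of G has both endpoints in at least one bag. Running intersection: for every vertex, the bags containing it form a connected subtree. All three properties hold, so this is a valid tree decomposition of width max|bag| − 1 = 2, and hence tw(G) ≤ 2.

Yes; width 2.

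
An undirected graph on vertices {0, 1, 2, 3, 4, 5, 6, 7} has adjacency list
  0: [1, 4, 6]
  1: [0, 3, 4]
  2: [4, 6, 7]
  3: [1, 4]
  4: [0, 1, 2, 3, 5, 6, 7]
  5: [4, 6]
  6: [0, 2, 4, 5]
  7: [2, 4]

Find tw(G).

A width-2 tree decomposition is:
Bags: B1 = {2, 4, 6}  B2 = {0, 4, 6}  B3 = {2, 4, 7}  B4 = {0, 1, 4}  B5 = {4, 5, 6}  B6 = {1, 3, 4}
Tree: B1–B2, B1–B3, B2–B4, B1–B5, B4–B6
Each bag holds 3 vertices, so the decomposition has width 2, which upper-bounds the treewidth. On the other hand G contains the 3-clique {0, 1, 4}. A clique must lie in a single bag of any decomposition, so no decomposition can have width below 2. Combining the bounds, tw(G) = 2.

2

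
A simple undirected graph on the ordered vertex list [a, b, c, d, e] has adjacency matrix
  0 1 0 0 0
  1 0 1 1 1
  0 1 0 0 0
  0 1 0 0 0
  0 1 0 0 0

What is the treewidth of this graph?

A width-1 tree decomposition is:
Bags: B1 = {b, e}  B2 = {b, c}  B3 = {a, b}  B4 = {b, d}
Tree: B1–B2, B2–B3, B3–B4
The largest bag has 2 vertices, giving width 1; this decomposition certifies tw(G) ≤ 1. Any graph with an edge has treewidth ≥ 1, and G has the edge e–b. The upper and lower bounds meet at 1, so that is the treewidth.

1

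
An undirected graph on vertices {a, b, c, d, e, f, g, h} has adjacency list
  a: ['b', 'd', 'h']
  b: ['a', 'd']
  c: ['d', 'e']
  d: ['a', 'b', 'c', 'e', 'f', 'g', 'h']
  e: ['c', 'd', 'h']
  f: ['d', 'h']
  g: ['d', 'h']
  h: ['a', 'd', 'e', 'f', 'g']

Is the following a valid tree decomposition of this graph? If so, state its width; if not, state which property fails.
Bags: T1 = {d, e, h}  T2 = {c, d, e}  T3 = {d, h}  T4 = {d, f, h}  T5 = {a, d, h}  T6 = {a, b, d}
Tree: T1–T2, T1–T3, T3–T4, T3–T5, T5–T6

A tree decomposition must satisfy three properties: every vertex lies in some bag; for every edge, both endpoints lie together in some bag; and for every vertex, the bags containing it form a connected subtree. Here vertex g appears in no bag, so the decomposition is invalid.

No — vertex g appears in no bag.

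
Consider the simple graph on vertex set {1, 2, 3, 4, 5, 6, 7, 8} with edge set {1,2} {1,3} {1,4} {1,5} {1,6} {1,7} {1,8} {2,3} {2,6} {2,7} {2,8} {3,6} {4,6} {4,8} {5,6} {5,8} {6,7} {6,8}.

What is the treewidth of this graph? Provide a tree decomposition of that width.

Every bag has size at most 4, so the width is 4 − 1 = 3 and tw(G) ≤ 3. For the lower bound, the 4 vertices {1, 2, 6, 8} are pairwise adjacent, and any tree decomposition puts a clique entirely inside one bag — forcing width ≥ 3. Hence tw(G) = 3 exactly.

Treewidth 3.
Bags: B1 = {1, 2, 6, 8}  B2 = {1, 5, 6, 8}  B3 = {1, 2, 6, 7}  B4 = {1, 4, 6, 8}  B5 = {1, 2, 3, 6}
Tree: B1–B2, B1–B3, B1–B4, B1–B5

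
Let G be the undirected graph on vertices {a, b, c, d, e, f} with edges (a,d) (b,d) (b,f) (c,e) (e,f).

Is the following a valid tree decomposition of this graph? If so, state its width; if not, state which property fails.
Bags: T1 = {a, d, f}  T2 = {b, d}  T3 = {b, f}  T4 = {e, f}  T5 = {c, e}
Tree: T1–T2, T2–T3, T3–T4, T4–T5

A tree decomposition must satisfy three properties: every vertex lies in some bag; for every edge, both endpoints lie together in some bag; and for every vertex, the bags containing it form a connected subtree. Here bags containing vertex f are not connected in the tree, so the decomposition is invalid.

No — bags containing vertex f are not connected in the tree.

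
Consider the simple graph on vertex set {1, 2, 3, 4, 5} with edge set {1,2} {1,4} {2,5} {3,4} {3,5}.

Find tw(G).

2

A width-2 tree decomposition is:
Bags: B1 = {2, 3, 5}  B2 = {1, 2, 3}  B3 = {1, 3, 4}
Tree: B1–B2, B2–B3
The largest bag has 3 vertices, giving width 2; this decomposition certifies tw(G) ≤ 2. Since 3–5–2–1–4–3 is a cycle in G, G is not acyclic. Forests are exactly the graphs of treewidth ≤ 1, so tw(G) ≥ 2. Therefore the treewidth is 2.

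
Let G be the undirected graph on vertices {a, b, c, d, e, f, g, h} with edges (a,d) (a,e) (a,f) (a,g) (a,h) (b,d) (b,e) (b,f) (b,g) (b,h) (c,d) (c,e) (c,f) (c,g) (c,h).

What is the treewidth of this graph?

3

A width-3 tree decomposition is:
Bags: B1 = {a, b, c, f}  B2 = {a, b, c, e}  B3 = {a, b, c, g}  B4 = {a, b, c, d}  B5 = {a, b, c, h}
Tree: B1–B2, B2–B3, B3–B4, B4–B5
The largest bag has 4 vertices, giving width 3; this decomposition certifies tw(G) ≤ 3. For the lower bound: the 4 vertex sets {a,f}, {c,e}, {b}, {g} are disjoint, each induces a connected subgraph, and every pair is joined by at least one edge of G. Contracting each set to a single vertex therefore yields K_{4} as a minor, and since treewidth is minor-monotone, tw(G) ≥ tw(K_{4}) = 3. The upper and lower bounds meet at 3, so that is the treewidth.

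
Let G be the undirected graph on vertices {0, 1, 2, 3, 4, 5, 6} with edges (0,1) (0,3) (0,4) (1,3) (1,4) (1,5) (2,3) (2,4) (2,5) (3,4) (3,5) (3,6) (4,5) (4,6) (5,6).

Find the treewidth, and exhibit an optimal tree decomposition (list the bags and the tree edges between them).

Treewidth 3.
One optimal decomposition is:
Bags: B1 = {1, 3, 4, 5}  B2 = {3, 4, 5, 6}  B3 = {0, 1, 3, 4}  B4 = {2, 3, 4, 5}
Tree: B1–B2, B1–B3, B1–B4

Each bag holds 4 vertices, so the decomposition has width 3, which upper-bounds the treewidth. Conversely, {0, 1, 3, 4} is a clique of size 4, and the vertices of any clique must share a bag in every tree decomposition; so some bag has ≥ 4 vertices and tw(G) ≥ 3. Combining the bounds, tw(G) = 3.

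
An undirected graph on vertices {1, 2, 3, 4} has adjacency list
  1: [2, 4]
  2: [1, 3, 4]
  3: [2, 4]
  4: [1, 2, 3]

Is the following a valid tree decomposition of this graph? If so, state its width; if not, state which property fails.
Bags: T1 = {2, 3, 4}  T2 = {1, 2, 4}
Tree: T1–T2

Checking the three conditions: (i) the bags cover all of {1, 2, 3, 4}; (ii) for each edge, some bag contains both endpoints; (iii) the bags containing any fixed vertex form a subtree. All hold, so the decomposition is valid with width 3 − 1 = 2.

Yes; width 2.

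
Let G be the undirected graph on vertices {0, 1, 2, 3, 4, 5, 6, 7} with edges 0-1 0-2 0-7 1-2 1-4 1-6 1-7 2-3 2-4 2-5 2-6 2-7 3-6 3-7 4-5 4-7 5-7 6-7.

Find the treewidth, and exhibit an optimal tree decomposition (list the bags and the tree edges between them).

Treewidth 3.
Bags: B1 = {1, 2, 4, 7}  B2 = {1, 2, 6, 7}  B3 = {2, 3, 6, 7}  B4 = {0, 1, 2, 7}  B5 = {2, 4, 5, 7}
Tree: B1–B2, B2–B3, B2–B4, B1–B5

The largest bag has 4 vertices, giving width 3; this decomposition certifies tw(G) ≤ 3. Conversely, {0, 1, 2, 7} is a clique of size 4, and the vertices of any clique must share a bag in every tree decomposition; so some bag has ≥ 4 vertices and tw(G) ≥ 3. Hence tw(G) = 3 exactly.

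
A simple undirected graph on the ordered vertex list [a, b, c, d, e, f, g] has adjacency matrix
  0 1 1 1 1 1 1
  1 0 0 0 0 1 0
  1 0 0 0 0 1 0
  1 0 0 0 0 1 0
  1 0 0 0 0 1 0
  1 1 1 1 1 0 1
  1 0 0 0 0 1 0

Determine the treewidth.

A width-2 tree decomposition is:
Bags: B1 = {a, b, f}  B2 = {a, f, g}  B3 = {a, c, f}  B4 = {a, d, f}  B5 = {a, e, f}
Tree: B1–B2, B1–B3, B3–B4, B3–B5
The largest bag has 3 vertices, giving width 2; this decomposition certifies tw(G) ≤ 2. On the other hand G contains the 3-clique {a, d, f}. A clique must lie in a single bag of any decomposition, so no decomposition can have width below 2. Combining the bounds, tw(G) = 2.

2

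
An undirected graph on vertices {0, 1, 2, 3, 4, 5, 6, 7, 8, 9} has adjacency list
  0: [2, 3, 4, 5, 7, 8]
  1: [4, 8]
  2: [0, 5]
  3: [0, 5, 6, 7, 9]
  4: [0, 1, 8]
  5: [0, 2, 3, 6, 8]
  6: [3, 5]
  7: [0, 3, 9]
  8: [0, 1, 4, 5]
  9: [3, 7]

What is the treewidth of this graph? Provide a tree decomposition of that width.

Treewidth 2.
Bags: B1 = {0, 5, 8}  B2 = {0, 3, 5}  B3 = {0, 2, 5}  B4 = {0, 3, 7}  B5 = {0, 4, 8}  B6 = {1, 4, 8}  B7 = {3, 5, 6}  B8 = {3, 7, 9}
Tree: B1–B2, B1–B3, B2–B4, B1–B5, B5–B6, B2–B7, B4–B8

The largest bag has 3 vertices, giving width 2; this decomposition certifies tw(G) ≤ 2. On the other hand G contains the 3-clique {0, 4, 8}. A clique must lie in a single bag of any decomposition, so no decomposition can have width below 2. Therefore the treewidth is 2.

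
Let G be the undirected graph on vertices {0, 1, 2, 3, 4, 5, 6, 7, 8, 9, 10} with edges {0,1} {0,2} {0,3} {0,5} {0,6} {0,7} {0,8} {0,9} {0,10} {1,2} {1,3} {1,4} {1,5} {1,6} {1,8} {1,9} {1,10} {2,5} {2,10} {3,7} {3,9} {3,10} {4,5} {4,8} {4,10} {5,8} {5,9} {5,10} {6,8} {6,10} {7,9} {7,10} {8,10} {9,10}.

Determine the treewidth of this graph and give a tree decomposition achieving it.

The largest bag has 5 vertices, giving width 4; this decomposition certifies tw(G) ≤ 4. For the lower bound, the 5 vertices {0, 1, 3, 9, 10} are pairwise adjacent, and any tree decomposition puts a clique entirely inside one bag — forcing width ≥ 4. Therefore the treewidth is 4.

Treewidth 4.
One optimal decomposition is:
Bags: B1 = {0, 1, 5, 9, 10}  B2 = {0, 1, 5, 8, 10}  B3 = {0, 1, 6, 8, 10}  B4 = {0, 1, 3, 9, 10}  B5 = {0, 3, 7, 9, 10}  B6 = {1, 4, 5, 8, 10}  B7 = {0, 1, 2, 5, 10}
Tree: B1–B2, B2–B3, B1–B4, B4–B5, B2–B6, B1–B7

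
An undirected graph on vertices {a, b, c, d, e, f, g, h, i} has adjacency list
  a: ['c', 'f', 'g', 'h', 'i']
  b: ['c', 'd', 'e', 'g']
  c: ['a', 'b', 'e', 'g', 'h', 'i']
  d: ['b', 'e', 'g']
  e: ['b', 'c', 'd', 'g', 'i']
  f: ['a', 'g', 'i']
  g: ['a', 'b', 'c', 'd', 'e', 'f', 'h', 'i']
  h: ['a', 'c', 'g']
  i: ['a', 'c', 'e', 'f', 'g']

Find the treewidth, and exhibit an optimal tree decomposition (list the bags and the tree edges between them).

The largest bag has 4 vertices, giving width 3; this decomposition certifies tw(G) ≤ 3. Conversely, {b, d, e, g} is a clique of size 4, and the vertices of any clique must share a bag in every tree decomposition; so some bag has ≥ 4 vertices and tw(G) ≥ 3. The upper and lower bounds meet at 3, so that is the treewidth.

Treewidth 3.
Bags: B1 = {c, e, g, i}  B2 = {a, c, g, i}  B3 = {a, c, g, h}  B4 = {b, c, e, g}  B5 = {a, f, g, i}  B6 = {b, d, e, g}
Tree: B1–B2, B2–B3, B1–B4, B2–B5, B4–B6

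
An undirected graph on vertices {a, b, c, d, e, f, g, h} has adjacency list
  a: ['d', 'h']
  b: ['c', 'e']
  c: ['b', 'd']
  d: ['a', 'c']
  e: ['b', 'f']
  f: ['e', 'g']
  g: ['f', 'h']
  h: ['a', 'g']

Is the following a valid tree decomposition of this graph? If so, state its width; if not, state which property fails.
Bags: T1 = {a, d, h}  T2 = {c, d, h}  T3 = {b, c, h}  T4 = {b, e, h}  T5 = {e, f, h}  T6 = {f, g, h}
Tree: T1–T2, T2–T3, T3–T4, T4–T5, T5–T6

Checking the three conditions: (i) the bags cover all of {a, b, c, d, e, f, g, h}; (ii) for each edge, some bag contains both endpoints; (iii) the bags containing any fixed vertex form a subtree. All hold, so the decomposition is valid with width 3 − 1 = 2.

Yes; width 2.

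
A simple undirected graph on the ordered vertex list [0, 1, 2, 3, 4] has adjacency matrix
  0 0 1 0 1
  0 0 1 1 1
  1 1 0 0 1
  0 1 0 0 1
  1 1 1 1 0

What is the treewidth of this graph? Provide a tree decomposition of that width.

The largest bag has 3 vertices, giving width 2; this decomposition certifies tw(G) ≤ 2. For the lower bound, the 3 vertices {0, 2, 4} are pairwise adjacent, and any tree decomposition puts a clique entirely inside one bag — forcing width ≥ 2. Combining the bounds, tw(G) = 2.

Treewidth 2.
One optimal decomposition is:
Bags: B1 = {1, 2, 4}  B2 = {1, 3, 4}  B3 = {0, 2, 4}
Tree: B1–B2, B1–B3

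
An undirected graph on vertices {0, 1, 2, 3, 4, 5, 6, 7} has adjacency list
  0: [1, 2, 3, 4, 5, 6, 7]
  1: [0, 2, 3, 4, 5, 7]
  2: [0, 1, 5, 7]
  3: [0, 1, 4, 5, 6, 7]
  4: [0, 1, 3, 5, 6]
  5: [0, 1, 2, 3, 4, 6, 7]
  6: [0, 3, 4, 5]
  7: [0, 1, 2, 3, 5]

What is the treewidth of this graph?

4

A width-4 tree decomposition is:
Bags: B1 = {0, 1, 3, 5, 7}  B2 = {0, 1, 2, 5, 7}  B3 = {0, 1, 3, 4, 5}  B4 = {0, 3, 4, 5, 6}
Tree: B1–B2, B1–B3, B3–B4
The largest bag has 5 vertices, giving width 4; this decomposition certifies tw(G) ≤ 4. Conversely, {0, 1, 2, 5, 7} is a clique of size 5, and the vertices of any clique must share a bag in every tree decomposition; so some bag has ≥ 5 vertices and tw(G) ≥ 4. Therefore the treewidth is 4.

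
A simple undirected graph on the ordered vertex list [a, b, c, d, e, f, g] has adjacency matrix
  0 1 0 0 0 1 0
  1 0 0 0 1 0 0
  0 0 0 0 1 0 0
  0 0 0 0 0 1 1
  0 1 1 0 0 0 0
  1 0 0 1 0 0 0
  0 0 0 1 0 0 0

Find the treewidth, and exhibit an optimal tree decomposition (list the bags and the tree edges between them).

The largest bag has 2 vertices, giving width 1; this decomposition certifies tw(G) ≤ 1. Since G has at least one edge (e.g. c–e), it is not an edgeless graph, so tw(G) ≥ 1. Combining the bounds, tw(G) = 1.

Treewidth 1.
One optimal decomposition is:
Bags: B1 = {c, e}  B2 = {b, e}  B3 = {a, b}  B4 = {a, f}  B5 = {d, f}  B6 = {d, g}
Tree: B1–B2, B2–B3, B3–B4, B4–B5, B5–B6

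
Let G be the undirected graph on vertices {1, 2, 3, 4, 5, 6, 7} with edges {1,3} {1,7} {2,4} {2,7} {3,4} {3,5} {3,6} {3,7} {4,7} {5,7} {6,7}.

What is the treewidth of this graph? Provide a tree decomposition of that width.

Treewidth 2.
One optimal decomposition is:
Bags: B1 = {2, 4, 7}  B2 = {3, 4, 7}  B3 = {1, 3, 7}  B4 = {3, 5, 7}  B5 = {3, 6, 7}
Tree: B1–B2, B2–B3, B2–B4, B2–B5

Each bag holds 3 vertices, so the decomposition has width 2, which upper-bounds the treewidth. For the lower bound, the 3 vertices {2, 4, 7} are pairwise adjacent, and any tree decomposition puts a clique entirely inside one bag — forcing width ≥ 2. Hence tw(G) = 2 exactly.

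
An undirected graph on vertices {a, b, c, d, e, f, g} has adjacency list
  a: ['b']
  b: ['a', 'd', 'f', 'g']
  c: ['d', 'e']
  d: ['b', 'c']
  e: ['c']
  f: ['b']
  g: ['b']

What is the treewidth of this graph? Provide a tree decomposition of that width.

Each bag holds 2 vertices, so the decomposition has width 1, which upper-bounds the treewidth. Any graph with an edge has treewidth ≥ 1, and G has the edge b–a. Therefore the treewidth is 1.

Treewidth 1.
One optimal decomposition is:
Bags: B1 = {a, b}  B2 = {b, d}  B3 = {b, g}  B4 = {b, f}  B5 = {c, d}  B6 = {c, e}
Tree: B1–B2, B2–B3, B3–B4, B2–B5, B5–B6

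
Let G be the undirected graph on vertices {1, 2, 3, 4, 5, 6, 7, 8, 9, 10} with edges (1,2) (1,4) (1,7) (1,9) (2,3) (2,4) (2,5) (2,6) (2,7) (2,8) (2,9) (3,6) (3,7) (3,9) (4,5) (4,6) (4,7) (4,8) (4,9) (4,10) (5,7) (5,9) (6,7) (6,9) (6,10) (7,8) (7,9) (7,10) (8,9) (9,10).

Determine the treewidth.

A width-4 tree decomposition is:
Bags: B1 = {2, 4, 6, 7, 9}  B2 = {2, 4, 7, 8, 9}  B3 = {4, 6, 7, 9, 10}  B4 = {2, 4, 5, 7, 9}  B5 = {1, 2, 4, 7, 9}  B6 = {2, 3, 6, 7, 9}
Tree: B1–B2, B1–B3, B2–B4, B1–B5, B1–B6
The largest bag has 5 vertices, giving width 4; this decomposition certifies tw(G) ≤ 4. On the other hand G contains the 5-clique {2, 3, 6, 7, 9}. A clique must lie in a single bag of any decomposition, so no decomposition can have width below 4. Combining the bounds, tw(G) = 4.

4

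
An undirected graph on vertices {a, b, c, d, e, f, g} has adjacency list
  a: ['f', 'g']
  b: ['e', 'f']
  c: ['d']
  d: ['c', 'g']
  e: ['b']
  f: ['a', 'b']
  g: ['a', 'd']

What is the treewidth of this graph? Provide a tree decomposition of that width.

The largest bag has 2 vertices, giving width 1; this decomposition certifies tw(G) ≤ 1. Any graph with an edge has treewidth ≥ 1, and G has the edge c–d. The upper and lower bounds meet at 1, so that is the treewidth.

Treewidth 1.
Bags: B1 = {c, d}  B2 = {d, g}  B3 = {a, g}  B4 = {a, f}  B5 = {b, f}  B6 = {b, e}
Tree: B1–B2, B2–B3, B3–B4, B4–B5, B5–B6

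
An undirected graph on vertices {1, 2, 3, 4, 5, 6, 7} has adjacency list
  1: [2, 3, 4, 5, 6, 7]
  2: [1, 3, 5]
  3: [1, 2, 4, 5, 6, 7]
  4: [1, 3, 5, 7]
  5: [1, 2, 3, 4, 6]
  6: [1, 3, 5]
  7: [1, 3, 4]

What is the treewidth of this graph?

3

A width-3 tree decomposition is:
Bags: B1 = {1, 3, 4, 7}  B2 = {1, 3, 4, 5}  B3 = {1, 3, 5, 6}  B4 = {1, 2, 3, 5}
Tree: B1–B2, B2–B3, B2–B4
Each bag holds 4 vertices, so the decomposition has width 3, which upper-bounds the treewidth. Conversely, {1, 2, 3, 5} is a clique of size 4, and the vertices of any clique must share a bag in every tree decomposition; so some bag has ≥ 4 vertices and tw(G) ≥ 3. Hence tw(G) = 3 exactly.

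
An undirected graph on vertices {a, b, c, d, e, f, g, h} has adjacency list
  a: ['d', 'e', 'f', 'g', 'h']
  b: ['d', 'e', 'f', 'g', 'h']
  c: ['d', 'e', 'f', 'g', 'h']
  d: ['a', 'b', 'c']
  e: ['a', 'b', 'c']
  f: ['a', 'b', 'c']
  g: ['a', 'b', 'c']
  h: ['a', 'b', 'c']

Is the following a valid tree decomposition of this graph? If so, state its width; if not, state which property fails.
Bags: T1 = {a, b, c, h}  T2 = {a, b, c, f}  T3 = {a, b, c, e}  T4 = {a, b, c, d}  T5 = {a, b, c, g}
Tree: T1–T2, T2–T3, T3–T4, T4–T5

Yes; width 3.

Checking the three conditions: (i) the bags cover all of {a, b, c, d, e, f, g, h}; (ii) for each edge, some bag contains both endpoints; (iii) the bags containing any fixed vertex form a subtree. All hold, so the decomposition is valid with width 4 − 1 = 3.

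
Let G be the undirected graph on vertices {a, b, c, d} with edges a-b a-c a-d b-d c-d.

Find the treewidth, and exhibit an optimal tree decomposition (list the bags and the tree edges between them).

Each bag holds 3 vertices, so the decomposition has width 2, which upper-bounds the treewidth. Conversely, {a, c, d} is a clique of size 3, and the vertices of any clique must share a bag in every tree decomposition; so some bag has ≥ 3 vertices and tw(G) ≥ 2. The upper and lower bounds meet at 2, so that is the treewidth.

Treewidth 2.
One such decomposition:
Bags: B1 = {a, c, d}  B2 = {a, b, d}
Tree: B1–B2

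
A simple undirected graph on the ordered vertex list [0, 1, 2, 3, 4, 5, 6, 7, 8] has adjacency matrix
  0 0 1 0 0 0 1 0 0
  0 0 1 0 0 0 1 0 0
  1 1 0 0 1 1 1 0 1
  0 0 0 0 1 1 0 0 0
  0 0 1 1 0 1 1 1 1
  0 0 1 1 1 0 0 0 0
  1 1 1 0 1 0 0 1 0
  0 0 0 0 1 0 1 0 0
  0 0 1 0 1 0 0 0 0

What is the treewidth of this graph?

A width-2 tree decomposition is:
Bags: B1 = {0, 2, 6}  B2 = {2, 4, 6}  B3 = {1, 2, 6}  B4 = {2, 4, 5}  B5 = {2, 4, 8}  B6 = {3, 4, 5}  B7 = {4, 6, 7}
Tree: B1–B2, B1–B3, B2–B4, B4–B5, B4–B6, B2–B7
Every bag has size at most 3, so the width is 3 − 1 = 2 and tw(G) ≤ 2. On the other hand G contains the 3-clique {0, 2, 6}. A clique must lie in a single bag of any decomposition, so no decomposition can have width below 2. The upper and lower bounds meet at 2, so that is the treewidth.

2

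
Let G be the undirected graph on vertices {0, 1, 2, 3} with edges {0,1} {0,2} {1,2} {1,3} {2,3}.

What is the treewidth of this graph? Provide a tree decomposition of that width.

Treewidth 2.
Bags: B1 = {1, 2, 3}  B2 = {0, 1, 2}
Tree: B1–B2

Each bag holds 3 vertices, so the decomposition has width 2, which upper-bounds the treewidth. For the lower bound, the 3 vertices {0, 1, 2} are pairwise adjacent, and any tree decomposition puts a clique entirely inside one bag — forcing width ≥ 2. Combining the bounds, tw(G) = 2.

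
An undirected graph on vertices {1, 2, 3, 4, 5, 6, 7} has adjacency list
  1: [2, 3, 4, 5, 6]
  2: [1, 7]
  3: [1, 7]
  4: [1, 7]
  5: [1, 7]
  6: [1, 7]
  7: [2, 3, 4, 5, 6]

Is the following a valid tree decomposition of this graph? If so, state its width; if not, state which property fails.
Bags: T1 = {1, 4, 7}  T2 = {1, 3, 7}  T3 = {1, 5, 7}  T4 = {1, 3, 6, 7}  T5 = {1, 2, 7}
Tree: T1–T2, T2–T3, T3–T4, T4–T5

A tree decomposition must satisfy three properties: every vertex lies in some bag; for every edge, both endpoints lie together in some bag; and for every vertex, the bags containing it form a connected subtree. Here bags containing vertex 3 are not connected in the tree, so the decomposition is invalid.

No — bags containing vertex 3 are not connected in the tree.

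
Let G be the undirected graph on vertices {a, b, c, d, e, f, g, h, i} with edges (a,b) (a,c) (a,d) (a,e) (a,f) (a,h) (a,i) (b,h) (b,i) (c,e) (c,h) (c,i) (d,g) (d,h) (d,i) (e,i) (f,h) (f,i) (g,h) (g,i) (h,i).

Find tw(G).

3

A width-3 tree decomposition is:
Bags: B1 = {a, c, h, i}  B2 = {a, d, h, i}  B3 = {d, g, h, i}  B4 = {a, c, e, i}  B5 = {a, b, h, i}  B6 = {a, f, h, i}
Tree: B1–B2, B2–B3, B1–B4, B1–B5, B2–B6
Each bag holds 4 vertices, so the decomposition has width 3, which upper-bounds the treewidth. For the lower bound, the 4 vertices {a, c, e, i} are pairwise adjacent, and any tree decomposition puts a clique entirely inside one bag — forcing width ≥ 3. Combining the bounds, tw(G) = 3.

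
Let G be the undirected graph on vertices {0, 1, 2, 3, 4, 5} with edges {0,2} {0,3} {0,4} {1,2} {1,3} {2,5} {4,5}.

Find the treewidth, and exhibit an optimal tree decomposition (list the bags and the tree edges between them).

Each bag holds 3 vertices, so the decomposition has width 2, which upper-bounds the treewidth. Since 3–1–2–0–3 is a cycle in G, G is not acyclic. Forests are exactly the graphs of treewidth ≤ 1, so tw(G) ≥ 2. Hence tw(G) = 2 exactly.

Treewidth 2.
One optimal decomposition is:
Bags: B1 = {0, 1, 3}  B2 = {0, 1, 2}  B3 = {0, 2, 4}  B4 = {2, 4, 5}
Tree: B1–B2, B2–B3, B3–B4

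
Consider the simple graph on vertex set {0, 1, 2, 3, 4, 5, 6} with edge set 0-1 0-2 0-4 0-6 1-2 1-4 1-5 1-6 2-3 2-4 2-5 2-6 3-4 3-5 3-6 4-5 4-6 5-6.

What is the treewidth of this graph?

4

A width-4 tree decomposition is:
Bags: B1 = {1, 2, 4, 5, 6}  B2 = {2, 3, 4, 5, 6}  B3 = {0, 1, 2, 4, 6}
Tree: B1–B2, B1–B3
Each bag holds 5 vertices, so the decomposition has width 4, which upper-bounds the treewidth. For the lower bound, the 5 vertices {0, 1, 2, 4, 6} are pairwise adjacent, and any tree decomposition puts a clique entirely inside one bag — forcing width ≥ 4. Combining the bounds, tw(G) = 4.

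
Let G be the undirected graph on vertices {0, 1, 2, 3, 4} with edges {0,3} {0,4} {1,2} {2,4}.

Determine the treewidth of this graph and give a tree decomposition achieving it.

Treewidth 1.
One such decomposition:
Bags: B1 = {0, 3}  B2 = {0, 4}  B3 = {2, 4}  B4 = {1, 2}
Tree: B1–B2, B2–B3, B3–B4

Every bag has size at most 2, so the width is 2 − 1 = 1 and tw(G) ≤ 1. Any graph with an edge has treewidth ≥ 1, and G has the edge 3–0. Combining the bounds, tw(G) = 1.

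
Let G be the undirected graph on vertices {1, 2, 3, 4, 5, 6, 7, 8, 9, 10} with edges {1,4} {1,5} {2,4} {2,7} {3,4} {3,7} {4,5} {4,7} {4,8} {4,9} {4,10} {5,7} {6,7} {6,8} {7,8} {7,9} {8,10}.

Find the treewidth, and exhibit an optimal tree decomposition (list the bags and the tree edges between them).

Every bag has size at most 3, so the width is 3 − 1 = 2 and tw(G) ≤ 2. On the other hand G contains the 3-clique {1, 4, 5}. A clique must lie in a single bag of any decomposition, so no decomposition can have width below 2. Combining the bounds, tw(G) = 2.

Treewidth 2.
One such decomposition:
Bags: B1 = {4, 5, 7}  B2 = {3, 4, 7}  B3 = {2, 4, 7}  B4 = {4, 7, 8}  B5 = {6, 7, 8}  B6 = {1, 4, 5}  B7 = {4, 7, 9}  B8 = {4, 8, 10}
Tree: B1–B2, B1–B3, B1–B4, B4–B5, B1–B6, B2–B7, B4–B8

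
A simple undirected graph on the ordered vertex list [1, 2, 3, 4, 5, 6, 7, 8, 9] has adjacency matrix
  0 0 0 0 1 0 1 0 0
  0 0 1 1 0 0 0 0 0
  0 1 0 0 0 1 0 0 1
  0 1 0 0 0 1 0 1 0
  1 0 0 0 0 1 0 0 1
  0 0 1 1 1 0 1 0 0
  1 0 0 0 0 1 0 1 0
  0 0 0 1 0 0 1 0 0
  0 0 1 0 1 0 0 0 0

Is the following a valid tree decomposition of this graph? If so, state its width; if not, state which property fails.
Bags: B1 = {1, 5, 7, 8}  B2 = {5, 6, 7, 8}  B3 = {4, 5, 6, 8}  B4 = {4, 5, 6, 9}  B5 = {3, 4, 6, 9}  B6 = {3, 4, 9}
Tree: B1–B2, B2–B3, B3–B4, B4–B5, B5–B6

No — vertex 2 appears in no bag.

A tree decomposition must satisfy three properties: every vertex lies in some bag; for every edge, both endpoints lie together in some bag; and for every vertex, the bags containing it form a connected subtree. Here vertex 2 appears in no bag, so the decomposition is invalid.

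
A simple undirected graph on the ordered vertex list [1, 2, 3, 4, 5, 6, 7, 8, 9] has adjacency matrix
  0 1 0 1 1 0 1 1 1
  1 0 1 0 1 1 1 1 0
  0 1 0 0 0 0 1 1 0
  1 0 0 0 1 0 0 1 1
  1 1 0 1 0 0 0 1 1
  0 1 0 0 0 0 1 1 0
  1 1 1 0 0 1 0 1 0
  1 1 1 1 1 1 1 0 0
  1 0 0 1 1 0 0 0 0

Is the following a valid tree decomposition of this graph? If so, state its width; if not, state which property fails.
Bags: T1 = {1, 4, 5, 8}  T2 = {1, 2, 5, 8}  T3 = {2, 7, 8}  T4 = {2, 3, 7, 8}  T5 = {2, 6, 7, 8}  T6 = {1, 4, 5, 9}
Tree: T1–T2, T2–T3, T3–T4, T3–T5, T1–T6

A tree decomposition must satisfy three properties: every vertex lies in some bag; for every edge, both endpoints lie together in some bag; and for every vertex, the bags containing it form a connected subtree. Here edge (1,7) lies in no bag, so the decomposition is invalid.

No — edge (1,7) lies in no bag.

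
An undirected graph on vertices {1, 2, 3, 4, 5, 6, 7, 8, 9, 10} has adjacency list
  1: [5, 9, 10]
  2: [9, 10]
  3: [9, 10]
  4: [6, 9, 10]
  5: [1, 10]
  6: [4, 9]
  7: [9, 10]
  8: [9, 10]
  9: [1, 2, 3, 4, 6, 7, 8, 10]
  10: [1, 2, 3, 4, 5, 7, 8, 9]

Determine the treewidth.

2

A width-2 tree decomposition is:
Bags: B1 = {4, 6, 9}  B2 = {4, 9, 10}  B3 = {7, 9, 10}  B4 = {1, 9, 10}  B5 = {3, 9, 10}  B6 = {8, 9, 10}  B7 = {1, 5, 10}  B8 = {2, 9, 10}
Tree: B1–B2, B2–B3, B2–B4, B2–B5, B5–B6, B4–B7, B2–B8
Every bag has size at most 3, so the width is 3 − 1 = 2 and tw(G) ≤ 2. For the lower bound, the 3 vertices {1, 9, 10} are pairwise adjacent, and any tree decomposition puts a clique entirely inside one bag — forcing width ≥ 2. Hence tw(G) = 2 exactly.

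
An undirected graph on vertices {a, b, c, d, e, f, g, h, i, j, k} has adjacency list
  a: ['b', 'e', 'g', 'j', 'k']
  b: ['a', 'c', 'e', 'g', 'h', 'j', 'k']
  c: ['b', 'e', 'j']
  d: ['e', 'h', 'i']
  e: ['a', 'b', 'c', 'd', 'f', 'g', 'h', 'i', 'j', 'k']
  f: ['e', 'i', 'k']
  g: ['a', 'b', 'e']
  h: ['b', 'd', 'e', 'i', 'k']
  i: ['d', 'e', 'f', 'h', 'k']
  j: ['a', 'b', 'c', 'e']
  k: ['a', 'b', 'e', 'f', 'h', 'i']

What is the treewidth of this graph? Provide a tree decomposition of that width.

Treewidth 3.
One such decomposition:
Bags: B1 = {a, b, e, k}  B2 = {b, e, h, k}  B3 = {e, h, i, k}  B4 = {a, b, e, j}  B5 = {b, c, e, j}  B6 = {e, f, i, k}  B7 = {d, e, h, i}  B8 = {a, b, e, g}
Tree: B1–B2, B2–B3, B1–B4, B4–B5, B3–B6, B3–B7, B1–B8

The largest bag has 4 vertices, giving width 3; this decomposition certifies tw(G) ≤ 3. Conversely, {d, e, h, i} is a clique of size 4, and the vertices of any clique must share a bag in every tree decomposition; so some bag has ≥ 4 vertices and tw(G) ≥ 3. Combining the bounds, tw(G) = 3.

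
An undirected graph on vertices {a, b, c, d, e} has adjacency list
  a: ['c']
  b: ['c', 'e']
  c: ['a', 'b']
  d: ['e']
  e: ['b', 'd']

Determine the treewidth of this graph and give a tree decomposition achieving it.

Every bag has size at most 2, so the width is 2 − 1 = 1 and tw(G) ≤ 1. Any graph with an edge has treewidth ≥ 1, and G has the edge d–e. Hence tw(G) = 1 exactly.

Treewidth 1.
Bags: B1 = {d, e}  B2 = {b, e}  B3 = {b, c}  B4 = {a, c}
Tree: B1–B2, B2–B3, B3–B4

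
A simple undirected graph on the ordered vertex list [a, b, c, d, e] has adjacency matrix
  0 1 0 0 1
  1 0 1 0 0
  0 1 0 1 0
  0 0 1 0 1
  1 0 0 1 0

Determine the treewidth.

A width-2 tree decomposition is:
Bags: B1 = {a, d, e}  B2 = {a, c, d}  B3 = {a, b, c}
Tree: B1–B2, B2–B3
Each bag holds 3 vertices, so the decomposition has width 2, which upper-bounds the treewidth. Since a–e–d–c–b–a is a cycle in G, G is not acyclic. Forests are exactly the graphs of treewidth ≤ 1, so tw(G) ≥ 2. Combining the bounds, tw(G) = 2.

2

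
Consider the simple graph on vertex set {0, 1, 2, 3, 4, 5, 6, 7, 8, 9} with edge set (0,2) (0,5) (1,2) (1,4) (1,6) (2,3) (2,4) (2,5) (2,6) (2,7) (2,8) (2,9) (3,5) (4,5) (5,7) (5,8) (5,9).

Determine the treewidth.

2

A width-2 tree decomposition is:
Bags: B1 = {2, 5, 9}  B2 = {0, 2, 5}  B3 = {2, 5, 7}  B4 = {2, 5, 8}  B5 = {2, 4, 5}  B6 = {1, 2, 4}  B7 = {2, 3, 5}  B8 = {1, 2, 6}
Tree: B1–B2, B1–B3, B3–B4, B3–B5, B5–B6, B3–B7, B6–B8
Every bag has size at most 3, so the width is 3 − 1 = 2 and tw(G) ≤ 2. Conversely, {1, 2, 4} is a clique of size 3, and the vertices of any clique must share a bag in every tree decomposition; so some bag has ≥ 3 vertices and tw(G) ≥ 2. Combining the bounds, tw(G) = 2.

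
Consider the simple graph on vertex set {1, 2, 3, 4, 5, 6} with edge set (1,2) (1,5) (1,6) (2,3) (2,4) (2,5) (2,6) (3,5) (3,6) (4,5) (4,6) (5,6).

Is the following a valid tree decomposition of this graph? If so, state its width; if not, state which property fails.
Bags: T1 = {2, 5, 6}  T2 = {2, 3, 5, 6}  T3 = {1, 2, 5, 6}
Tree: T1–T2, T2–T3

A tree decomposition must satisfy three properties: every vertex lies in some bag; for every edge, both endpoints lie together in some bag; and for every vertex, the bags containing it form a connected subtree. Here vertex 4 appears in no bag, so the decomposition is invalid.

No — vertex 4 appears in no bag.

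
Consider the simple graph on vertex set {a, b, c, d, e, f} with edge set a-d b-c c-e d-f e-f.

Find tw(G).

A width-1 tree decomposition is:
Bags: B1 = {b, c}  B2 = {c, e}  B3 = {e, f}  B4 = {d, f}  B5 = {a, d}
Tree: B1–B2, B2–B3, B3–B4, B4–B5
Every bag has size at most 2, so the width is 2 − 1 = 1 and tw(G) ≤ 1. Since G has at least one edge (e.g. b–c), it is not an edgeless graph, so tw(G) ≥ 1. Therefore the treewidth is 1.

1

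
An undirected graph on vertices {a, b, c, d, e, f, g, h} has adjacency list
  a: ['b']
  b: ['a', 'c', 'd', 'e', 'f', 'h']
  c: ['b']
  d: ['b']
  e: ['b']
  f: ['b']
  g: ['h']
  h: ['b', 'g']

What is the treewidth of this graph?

A width-1 tree decomposition is:
Bags: B1 = {a, b}  B2 = {b, c}  B3 = {b, e}  B4 = {b, f}  B5 = {b, h}  B6 = {g, h}  B7 = {b, d}
Tree: B1–B2, B1–B3, B1–B4, B3–B5, B5–B6, B2–B7
Each bag holds 2 vertices, so the decomposition has width 1, which upper-bounds the treewidth. Any graph with an edge has treewidth ≥ 1, and G has the edge a–b. The upper and lower bounds meet at 1, so that is the treewidth.

1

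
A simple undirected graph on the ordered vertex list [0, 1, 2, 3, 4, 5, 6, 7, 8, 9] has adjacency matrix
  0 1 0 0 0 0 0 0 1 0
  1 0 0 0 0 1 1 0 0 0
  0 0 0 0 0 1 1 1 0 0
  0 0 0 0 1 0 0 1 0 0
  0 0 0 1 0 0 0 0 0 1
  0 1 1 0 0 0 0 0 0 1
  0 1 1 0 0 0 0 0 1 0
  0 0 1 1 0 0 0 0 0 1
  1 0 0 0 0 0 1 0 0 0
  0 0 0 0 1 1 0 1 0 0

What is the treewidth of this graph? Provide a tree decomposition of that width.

Treewidth 2.
One optimal decomposition is:
Bags: B1 = {0, 6, 8}  B2 = {0, 1, 6}  B3 = {1, 2, 6}  B4 = {1, 2, 5}  B5 = {2, 5, 7}  B6 = {5, 7, 9}  B7 = {3, 7, 9}  B8 = {3, 4, 9}
Tree: B1–B2, B2–B3, B3–B4, B4–B5, B5–B6, B6–B7, B7–B8

Every bag has size at most 3, so the width is 3 − 1 = 2 and tw(G) ≤ 2. For the lower bound, G contains the cycle 8–0–1–6–8, so G is not a forest; only forests have treewidth ≤ 1, hence tw(G) ≥ 2. Therefore the treewidth is 2.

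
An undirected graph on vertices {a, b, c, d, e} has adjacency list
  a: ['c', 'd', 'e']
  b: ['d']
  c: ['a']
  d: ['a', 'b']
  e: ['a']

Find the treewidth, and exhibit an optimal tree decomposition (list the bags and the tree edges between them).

Treewidth 1.
Bags: B1 = {a, e}  B2 = {a, d}  B3 = {a, c}  B4 = {b, d}
Tree: B1–B2, B2–B3, B2–B4

Each bag holds 2 vertices, so the decomposition has width 1, which upper-bounds the treewidth. G has an edge, so its treewidth is at least 1. The upper and lower bounds meet at 1, so that is the treewidth.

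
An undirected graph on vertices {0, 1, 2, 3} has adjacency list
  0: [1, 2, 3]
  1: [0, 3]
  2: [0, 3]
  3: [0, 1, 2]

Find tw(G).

2

A width-2 tree decomposition is:
Bags: B1 = {0, 1, 3}  B2 = {0, 2, 3}
Tree: B1–B2
Each bag holds 3 vertices, so the decomposition has width 2, which upper-bounds the treewidth. For the lower bound, the 3 vertices {0, 1, 3} are pairwise adjacent, and any tree decomposition puts a clique entirely inside one bag — forcing width ≥ 2. Hence tw(G) = 2 exactly.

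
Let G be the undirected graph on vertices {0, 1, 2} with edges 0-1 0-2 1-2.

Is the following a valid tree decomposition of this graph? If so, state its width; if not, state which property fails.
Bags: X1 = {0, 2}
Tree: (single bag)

No — vertex 1 appears in no bag.

A tree decomposition must satisfy three properties: every vertex lies in some bag; for every edge, both endpoints lie together in some bag; and for every vertex, the bags containing it form a connected subtree. Here vertex 1 appears in no bag, so the decomposition is invalid.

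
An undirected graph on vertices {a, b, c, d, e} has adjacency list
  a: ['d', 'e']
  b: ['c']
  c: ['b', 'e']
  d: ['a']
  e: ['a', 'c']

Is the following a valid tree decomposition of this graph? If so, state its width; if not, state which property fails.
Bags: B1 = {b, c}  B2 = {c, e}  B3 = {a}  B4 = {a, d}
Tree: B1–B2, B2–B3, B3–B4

A tree decomposition must satisfy three properties: every vertex lies in some bag; for every edge, both endpoints lie together in some bag; and for every vertex, the bags containing it form a connected subtree. Here edge (e,a) lies in no bag, so the decomposition is invalid.

No — edge (e,a) lies in no bag.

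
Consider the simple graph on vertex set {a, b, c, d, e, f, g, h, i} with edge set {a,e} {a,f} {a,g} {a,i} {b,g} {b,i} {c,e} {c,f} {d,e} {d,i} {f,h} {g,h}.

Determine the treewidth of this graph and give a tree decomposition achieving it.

The largest bag has 4 vertices, giving width 3; this decomposition certifies tw(G) ≤ 3. For the lower bound: the 4 vertex sets {c,f,h}, {g}, {a}, {b,d,e,i} are disjoint, each induces a connected subgraph, and every pair is joined by at least one edge of G. Contracting each set to a single vertex therefore yields K_{4} as a minor, and since treewidth is minor-monotone, tw(G) ≥ tw(K_{4}) = 3. Hence tw(G) = 3 exactly.

Treewidth 3.
One such decomposition:
Bags: B1 = {c, f, g, h}  B2 = {a, c, f, g}  B3 = {a, c, e, g}  B4 = {a, b, e, g}  B5 = {a, b, e, i}  B6 = {b, d, e, i}
Tree: B1–B2, B2–B3, B3–B4, B4–B5, B5–B6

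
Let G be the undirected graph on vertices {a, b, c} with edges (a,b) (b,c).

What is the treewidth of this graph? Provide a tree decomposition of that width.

Treewidth 1.
Bags: B1 = {a, b}  B2 = {b, c}
Tree: B1–B2

Each bag holds 2 vertices, so the decomposition has width 1, which upper-bounds the treewidth. Any graph with an edge has treewidth ≥ 1, and G has the edge a–b. Therefore the treewidth is 1.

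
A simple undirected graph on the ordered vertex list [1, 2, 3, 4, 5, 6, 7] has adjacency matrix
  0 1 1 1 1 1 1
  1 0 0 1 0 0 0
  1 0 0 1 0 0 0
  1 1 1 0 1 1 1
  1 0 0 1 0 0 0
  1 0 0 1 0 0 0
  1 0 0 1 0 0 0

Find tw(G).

A width-2 tree decomposition is:
Bags: B1 = {1, 4, 7}  B2 = {1, 4, 5}  B3 = {1, 4, 6}  B4 = {1, 3, 4}  B5 = {1, 2, 4}
Tree: B1–B2, B1–B3, B2–B4, B3–B5
Each bag holds 3 vertices, so the decomposition has width 2, which upper-bounds the treewidth. For the lower bound, the 3 vertices {1, 2, 4} are pairwise adjacent, and any tree decomposition puts a clique entirely inside one bag — forcing width ≥ 2. The upper and lower bounds meet at 2, so that is the treewidth.

2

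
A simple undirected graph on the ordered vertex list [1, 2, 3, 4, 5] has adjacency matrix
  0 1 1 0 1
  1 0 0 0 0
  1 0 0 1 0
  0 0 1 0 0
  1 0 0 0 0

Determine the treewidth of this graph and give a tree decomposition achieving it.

Each bag holds 2 vertices, so the decomposition has width 1, which upper-bounds the treewidth. Since G has at least one edge (e.g. 1–3), it is not an edgeless graph, so tw(G) ≥ 1. Hence tw(G) = 1 exactly.

Treewidth 1.
Bags: B1 = {1, 3}  B2 = {1, 2}  B3 = {3, 4}  B4 = {1, 5}
Tree: B1–B2, B1–B3, B1–B4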